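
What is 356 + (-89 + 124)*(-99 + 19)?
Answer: -2444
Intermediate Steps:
356 + (-89 + 124)*(-99 + 19) = 356 + 35*(-80) = 356 - 2800 = -2444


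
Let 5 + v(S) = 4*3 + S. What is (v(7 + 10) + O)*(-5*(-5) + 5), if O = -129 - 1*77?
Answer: -5460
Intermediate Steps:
v(S) = 7 + S (v(S) = -5 + (4*3 + S) = -5 + (12 + S) = 7 + S)
O = -206 (O = -129 - 77 = -206)
(v(7 + 10) + O)*(-5*(-5) + 5) = ((7 + (7 + 10)) - 206)*(-5*(-5) + 5) = ((7 + 17) - 206)*(25 + 5) = (24 - 206)*30 = -182*30 = -5460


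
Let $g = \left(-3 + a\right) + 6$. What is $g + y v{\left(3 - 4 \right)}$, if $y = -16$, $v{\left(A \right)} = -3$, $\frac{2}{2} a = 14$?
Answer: $65$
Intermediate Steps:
$a = 14$
$g = 17$ ($g = \left(-3 + 14\right) + 6 = 11 + 6 = 17$)
$g + y v{\left(3 - 4 \right)} = 17 - -48 = 17 + 48 = 65$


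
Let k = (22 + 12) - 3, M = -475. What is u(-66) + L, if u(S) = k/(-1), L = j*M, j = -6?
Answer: 2819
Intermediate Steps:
k = 31 (k = 34 - 3 = 31)
L = 2850 (L = -6*(-475) = 2850)
u(S) = -31 (u(S) = 31/(-1) = 31*(-1) = -31)
u(-66) + L = -31 + 2850 = 2819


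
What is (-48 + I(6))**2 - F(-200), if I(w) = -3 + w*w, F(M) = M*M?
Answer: -39775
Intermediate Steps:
F(M) = M**2
I(w) = -3 + w**2
(-48 + I(6))**2 - F(-200) = (-48 + (-3 + 6**2))**2 - 1*(-200)**2 = (-48 + (-3 + 36))**2 - 1*40000 = (-48 + 33)**2 - 40000 = (-15)**2 - 40000 = 225 - 40000 = -39775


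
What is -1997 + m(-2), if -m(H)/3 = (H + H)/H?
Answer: -2003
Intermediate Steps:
m(H) = -6 (m(H) = -3*(H + H)/H = -3*2*H/H = -3*2 = -6)
-1997 + m(-2) = -1997 - 6 = -2003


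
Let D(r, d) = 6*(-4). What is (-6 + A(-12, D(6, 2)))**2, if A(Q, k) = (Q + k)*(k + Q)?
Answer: 1664100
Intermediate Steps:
D(r, d) = -24
A(Q, k) = (Q + k)**2 (A(Q, k) = (Q + k)*(Q + k) = (Q + k)**2)
(-6 + A(-12, D(6, 2)))**2 = (-6 + (-12 - 24)**2)**2 = (-6 + (-36)**2)**2 = (-6 + 1296)**2 = 1290**2 = 1664100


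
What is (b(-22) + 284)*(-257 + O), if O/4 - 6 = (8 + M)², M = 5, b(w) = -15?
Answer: 119167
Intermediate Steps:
O = 700 (O = 24 + 4*(8 + 5)² = 24 + 4*13² = 24 + 4*169 = 24 + 676 = 700)
(b(-22) + 284)*(-257 + O) = (-15 + 284)*(-257 + 700) = 269*443 = 119167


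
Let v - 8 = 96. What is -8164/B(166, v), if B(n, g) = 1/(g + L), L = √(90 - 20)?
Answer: -849056 - 8164*√70 ≈ -9.1736e+5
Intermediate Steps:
v = 104 (v = 8 + 96 = 104)
L = √70 ≈ 8.3666
B(n, g) = 1/(g + √70)
-8164/B(166, v) = -(849056 + 8164*√70) = -8164*(104 + √70) = -849056 - 8164*√70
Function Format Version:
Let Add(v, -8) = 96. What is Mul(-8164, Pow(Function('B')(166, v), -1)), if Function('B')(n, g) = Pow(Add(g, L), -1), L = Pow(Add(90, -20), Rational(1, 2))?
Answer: Add(-849056, Mul(-8164, Pow(70, Rational(1, 2)))) ≈ -9.1736e+5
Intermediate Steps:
v = 104 (v = Add(8, 96) = 104)
L = Pow(70, Rational(1, 2)) ≈ 8.3666
Function('B')(n, g) = Pow(Add(g, Pow(70, Rational(1, 2))), -1)
Mul(-8164, Pow(Function('B')(166, v), -1)) = Mul(-8164, Pow(Pow(Add(104, Pow(70, Rational(1, 2))), -1), -1)) = Mul(-8164, Add(104, Pow(70, Rational(1, 2)))) = Add(-849056, Mul(-8164, Pow(70, Rational(1, 2))))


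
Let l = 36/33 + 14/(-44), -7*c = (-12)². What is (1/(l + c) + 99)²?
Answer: 91021079809/9296401 ≈ 9791.0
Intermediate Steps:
c = -144/7 (c = -⅐*(-12)² = -⅐*144 = -144/7 ≈ -20.571)
l = 17/22 (l = 36*(1/33) + 14*(-1/44) = 12/11 - 7/22 = 17/22 ≈ 0.77273)
(1/(l + c) + 99)² = (1/(17/22 - 144/7) + 99)² = (1/(-3049/154) + 99)² = (-154/3049 + 99)² = (301697/3049)² = 91021079809/9296401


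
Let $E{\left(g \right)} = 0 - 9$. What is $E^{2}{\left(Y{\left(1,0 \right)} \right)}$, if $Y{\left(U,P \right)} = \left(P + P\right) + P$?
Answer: $81$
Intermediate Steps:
$Y{\left(U,P \right)} = 3 P$ ($Y{\left(U,P \right)} = 2 P + P = 3 P$)
$E{\left(g \right)} = -9$ ($E{\left(g \right)} = 0 - 9 = -9$)
$E^{2}{\left(Y{\left(1,0 \right)} \right)} = \left(-9\right)^{2} = 81$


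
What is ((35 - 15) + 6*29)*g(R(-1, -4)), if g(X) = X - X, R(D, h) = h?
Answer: 0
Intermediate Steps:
g(X) = 0
((35 - 15) + 6*29)*g(R(-1, -4)) = ((35 - 15) + 6*29)*0 = (20 + 174)*0 = 194*0 = 0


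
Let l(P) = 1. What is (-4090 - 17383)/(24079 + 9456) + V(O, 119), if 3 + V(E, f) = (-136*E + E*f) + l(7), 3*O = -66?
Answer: 12453547/33535 ≈ 371.36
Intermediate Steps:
O = -22 (O = (⅓)*(-66) = -22)
V(E, f) = -2 - 136*E + E*f (V(E, f) = -3 + ((-136*E + E*f) + 1) = -3 + (1 - 136*E + E*f) = -2 - 136*E + E*f)
(-4090 - 17383)/(24079 + 9456) + V(O, 119) = (-4090 - 17383)/(24079 + 9456) + (-2 - 136*(-22) - 22*119) = -21473/33535 + (-2 + 2992 - 2618) = -21473*1/33535 + 372 = -21473/33535 + 372 = 12453547/33535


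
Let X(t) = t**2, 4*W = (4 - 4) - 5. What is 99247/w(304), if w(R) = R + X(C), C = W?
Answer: 1587952/4889 ≈ 324.80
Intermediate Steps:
W = -5/4 (W = ((4 - 4) - 5)/4 = (0 - 5)/4 = (1/4)*(-5) = -5/4 ≈ -1.2500)
C = -5/4 ≈ -1.2500
w(R) = 25/16 + R (w(R) = R + (-5/4)**2 = R + 25/16 = 25/16 + R)
99247/w(304) = 99247/(25/16 + 304) = 99247/(4889/16) = 99247*(16/4889) = 1587952/4889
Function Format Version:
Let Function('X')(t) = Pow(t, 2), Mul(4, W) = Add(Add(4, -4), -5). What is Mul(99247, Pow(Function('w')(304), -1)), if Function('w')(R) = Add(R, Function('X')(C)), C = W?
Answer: Rational(1587952, 4889) ≈ 324.80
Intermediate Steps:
W = Rational(-5, 4) (W = Mul(Rational(1, 4), Add(Add(4, -4), -5)) = Mul(Rational(1, 4), Add(0, -5)) = Mul(Rational(1, 4), -5) = Rational(-5, 4) ≈ -1.2500)
C = Rational(-5, 4) ≈ -1.2500
Function('w')(R) = Add(Rational(25, 16), R) (Function('w')(R) = Add(R, Pow(Rational(-5, 4), 2)) = Add(R, Rational(25, 16)) = Add(Rational(25, 16), R))
Mul(99247, Pow(Function('w')(304), -1)) = Mul(99247, Pow(Add(Rational(25, 16), 304), -1)) = Mul(99247, Pow(Rational(4889, 16), -1)) = Mul(99247, Rational(16, 4889)) = Rational(1587952, 4889)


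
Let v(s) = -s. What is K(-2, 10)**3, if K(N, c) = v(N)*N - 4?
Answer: -512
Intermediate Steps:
K(N, c) = -4 - N**2 (K(N, c) = (-N)*N - 4 = -N**2 - 4 = -4 - N**2)
K(-2, 10)**3 = (-4 - 1*(-2)**2)**3 = (-4 - 1*4)**3 = (-4 - 4)**3 = (-8)**3 = -512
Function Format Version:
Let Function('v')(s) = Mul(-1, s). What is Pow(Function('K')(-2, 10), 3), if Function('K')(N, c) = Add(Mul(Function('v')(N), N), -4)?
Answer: -512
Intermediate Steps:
Function('K')(N, c) = Add(-4, Mul(-1, Pow(N, 2))) (Function('K')(N, c) = Add(Mul(Mul(-1, N), N), -4) = Add(Mul(-1, Pow(N, 2)), -4) = Add(-4, Mul(-1, Pow(N, 2))))
Pow(Function('K')(-2, 10), 3) = Pow(Add(-4, Mul(-1, Pow(-2, 2))), 3) = Pow(Add(-4, Mul(-1, 4)), 3) = Pow(Add(-4, -4), 3) = Pow(-8, 3) = -512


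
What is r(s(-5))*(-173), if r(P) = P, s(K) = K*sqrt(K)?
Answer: 865*I*sqrt(5) ≈ 1934.2*I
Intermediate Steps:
s(K) = K**(3/2)
r(s(-5))*(-173) = (-5)**(3/2)*(-173) = -5*I*sqrt(5)*(-173) = 865*I*sqrt(5)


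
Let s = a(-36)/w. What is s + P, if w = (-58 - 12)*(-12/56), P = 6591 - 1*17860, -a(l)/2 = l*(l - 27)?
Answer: -57857/5 ≈ -11571.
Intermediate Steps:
a(l) = -2*l*(-27 + l) (a(l) = -2*l*(l - 27) = -2*l*(-27 + l))
P = -11269 (P = 6591 - 17860 = -11269)
w = 15 (w = -(-840)/56 = -70*(-3/14) = 15)
s = -1512/5 (s = (2*(-36)*(27 - 1*(-36)))/15 = (2*(-36)*(27 + 36))*(1/15) = (2*(-36)*63)*(1/15) = -4536*1/15 = -1512/5 ≈ -302.40)
s + P = -1512/5 - 11269 = -57857/5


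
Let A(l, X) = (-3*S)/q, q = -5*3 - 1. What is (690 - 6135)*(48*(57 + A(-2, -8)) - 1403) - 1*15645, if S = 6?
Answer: -7567860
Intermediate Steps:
q = -16 (q = -15 - 1 = -16)
A(l, X) = 9/8 (A(l, X) = -3*6/(-16) = -18*(-1/16) = 9/8)
(690 - 6135)*(48*(57 + A(-2, -8)) - 1403) - 1*15645 = (690 - 6135)*(48*(57 + 9/8) - 1403) - 1*15645 = -5445*(48*(465/8) - 1403) - 15645 = -5445*(2790 - 1403) - 15645 = -5445*1387 - 15645 = -7552215 - 15645 = -7567860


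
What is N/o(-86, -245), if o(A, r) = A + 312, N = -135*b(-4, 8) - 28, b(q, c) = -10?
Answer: 661/113 ≈ 5.8496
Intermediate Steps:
N = 1322 (N = -135*(-10) - 28 = 1350 - 28 = 1322)
o(A, r) = 312 + A
N/o(-86, -245) = 1322/(312 - 86) = 1322/226 = 1322*(1/226) = 661/113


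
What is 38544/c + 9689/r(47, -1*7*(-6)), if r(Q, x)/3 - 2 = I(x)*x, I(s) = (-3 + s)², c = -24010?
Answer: -3577200899/2300782260 ≈ -1.5548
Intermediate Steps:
r(Q, x) = 6 + 3*x*(-3 + x)² (r(Q, x) = 6 + 3*((-3 + x)²*x) = 6 + 3*(x*(-3 + x)²) = 6 + 3*x*(-3 + x)²)
38544/c + 9689/r(47, -1*7*(-6)) = 38544/(-24010) + 9689/(6 + 3*(-1*7*(-6))*(-3 - 1*7*(-6))²) = 38544*(-1/24010) + 9689/(6 + 3*(-7*(-6))*(-3 - 7*(-6))²) = -19272/12005 + 9689/(6 + 3*42*(-3 + 42)²) = -19272/12005 + 9689/(6 + 3*42*39²) = -19272/12005 + 9689/(6 + 3*42*1521) = -19272/12005 + 9689/(6 + 191646) = -19272/12005 + 9689/191652 = -3577200899/2300782260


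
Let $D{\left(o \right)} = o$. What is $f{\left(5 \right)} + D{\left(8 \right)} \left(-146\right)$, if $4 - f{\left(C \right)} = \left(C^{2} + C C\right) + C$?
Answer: $-1219$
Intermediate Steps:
$f{\left(C \right)} = 4 - C - 2 C^{2}$ ($f{\left(C \right)} = 4 - \left(\left(C^{2} + C C\right) + C\right) = 4 - \left(\left(C^{2} + C^{2}\right) + C\right) = 4 - \left(2 C^{2} + C\right) = 4 - \left(C + 2 C^{2}\right) = 4 - C - 2 C^{2}$)
$f{\left(5 \right)} + D{\left(8 \right)} \left(-146\right) = \left(4 - 5 - 2 \cdot 5^{2}\right) + 8 \left(-146\right) = \left(4 - 5 - 50\right) - 1168 = -51 - 1168 = -1219$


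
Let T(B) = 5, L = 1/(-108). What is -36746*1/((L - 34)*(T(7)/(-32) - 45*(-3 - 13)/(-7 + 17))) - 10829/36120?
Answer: 33801406789/2293274280 ≈ 14.739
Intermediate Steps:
L = -1/108 ≈ -0.0092593
-36746*1/((L - 34)*(T(7)/(-32) - 45*(-3 - 13)/(-7 + 17))) - 10829/36120 = -36746*1/((-1/108 - 34)*(5/(-32) - 45*(-3 - 13)/(-7 + 17))) - 10829/36120 = -36746*(-108/(3673*(5*(-1/32) - 45/(10/(-16))))) - 10829*1/36120 = -36746*(-108/(3673*(-5/32 - 45/(10*(-1/16))))) - 1547/5160 = -36746*(-108/(3673*(-5/32 - 45/(-5/8)))) - 1547/5160 = -36746*(-108/(3673*(-5/32 - 45*(-8/5)))) - 1547/5160 = -36746*(-108/(3673*(-5/32 + 72))) - 1547/5160 = -36746/((2299/32)*(-3673/108)) - 1547/5160 = -36746/(-8444227/3456) - 1547/5160 = -36746*(-3456/8444227) - 1547/5160 = 6683904/444433 - 1547/5160 = 33801406789/2293274280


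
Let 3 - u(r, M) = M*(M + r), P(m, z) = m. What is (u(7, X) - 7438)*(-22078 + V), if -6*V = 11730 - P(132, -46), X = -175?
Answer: 884445185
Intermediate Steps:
u(r, M) = 3 - M*(M + r)
V = -1933 (V = -(11730 - 1*132)/6 = -(11730 - 132)/6 = -⅙*11598 = -1933)
(u(7, X) - 7438)*(-22078 + V) = ((3 - 1*(-175)² - 1*(-175)*7) - 7438)*(-22078 - 1933) = ((3 - 1*30625 + 1225) - 7438)*(-24011) = ((3 - 30625 + 1225) - 7438)*(-24011) = (-29397 - 7438)*(-24011) = -36835*(-24011) = 884445185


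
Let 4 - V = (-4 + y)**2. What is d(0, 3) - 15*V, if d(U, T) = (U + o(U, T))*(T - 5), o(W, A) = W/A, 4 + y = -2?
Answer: 1440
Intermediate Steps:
y = -6 (y = -4 - 2 = -6)
d(U, T) = (-5 + T)*(U + U/T) (d(U, T) = (U + U/T)*(T - 5) = (U + U/T)*(-5 + T) = (-5 + T)*(U + U/T))
V = -96 (V = 4 - (-4 - 6)**2 = 4 - 1*(-10)**2 = 4 - 1*100 = 4 - 100 = -96)
d(0, 3) - 15*V = 0*(-5 + 3*(-4 + 3))/3 - 15*(-96) = 0*(1/3)*(-5 + 3*(-1)) + 1440 = 0*(1/3)*(-5 - 3) + 1440 = 0*(1/3)*(-8) + 1440 = 0 + 1440 = 1440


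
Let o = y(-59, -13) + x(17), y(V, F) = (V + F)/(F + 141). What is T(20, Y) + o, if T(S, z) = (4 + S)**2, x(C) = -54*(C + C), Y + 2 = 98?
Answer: -20169/16 ≈ -1260.6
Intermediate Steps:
Y = 96 (Y = -2 + 98 = 96)
x(C) = -108*C
y(V, F) = (F + V)/(141 + F)
o = -29385/16 (o = (-13 - 59)/(141 - 13) - 108*17 = -72/128 - 1836 = (1/128)*(-72) - 1836 = -9/16 - 1836 = -29385/16 ≈ -1836.6)
T(20, Y) + o = (4 + 20)**2 - 29385/16 = 24**2 - 29385/16 = 576 - 29385/16 = -20169/16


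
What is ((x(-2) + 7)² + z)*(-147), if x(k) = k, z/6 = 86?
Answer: -79527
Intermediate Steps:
z = 516 (z = 6*86 = 516)
((x(-2) + 7)² + z)*(-147) = ((-2 + 7)² + 516)*(-147) = (5² + 516)*(-147) = (25 + 516)*(-147) = 541*(-147) = -79527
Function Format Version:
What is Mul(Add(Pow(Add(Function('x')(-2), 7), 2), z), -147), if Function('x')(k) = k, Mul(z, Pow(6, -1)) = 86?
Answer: -79527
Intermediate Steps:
z = 516 (z = Mul(6, 86) = 516)
Mul(Add(Pow(Add(Function('x')(-2), 7), 2), z), -147) = Mul(Add(Pow(Add(-2, 7), 2), 516), -147) = Mul(Add(Pow(5, 2), 516), -147) = Mul(Add(25, 516), -147) = Mul(541, -147) = -79527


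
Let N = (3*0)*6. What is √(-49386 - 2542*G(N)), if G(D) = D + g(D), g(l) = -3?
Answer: 12*I*√290 ≈ 204.35*I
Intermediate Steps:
N = 0 (N = 0*6 = 0)
G(D) = -3 + D (G(D) = D - 3 = -3 + D)
√(-49386 - 2542*G(N)) = √(-49386 - 2542*(-3 + 0)) = √(-49386 - 2542*(-3)) = √(-49386 + 7626) = √(-41760) = 12*I*√290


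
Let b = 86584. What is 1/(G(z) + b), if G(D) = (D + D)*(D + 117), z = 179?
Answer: 1/192552 ≈ 5.1934e-6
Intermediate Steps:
G(D) = 2*D*(117 + D) (G(D) = (2*D)*(117 + D) = 2*D*(117 + D))
1/(G(z) + b) = 1/(2*179*(117 + 179) + 86584) = 1/(2*179*296 + 86584) = 1/(105968 + 86584) = 1/192552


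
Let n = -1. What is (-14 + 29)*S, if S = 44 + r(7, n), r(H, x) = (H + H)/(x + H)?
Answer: 695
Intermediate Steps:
r(H, x) = 2*H/(H + x) (r(H, x) = (2*H)/(H + x) = 2*H/(H + x))
S = 139/3 (S = 44 + 2*7/(7 - 1) = 44 + 2*7/6 = 44 + 2*7*(1/6) = 44 + 7/3 = 139/3 ≈ 46.333)
(-14 + 29)*S = (-14 + 29)*(139/3) = 15*(139/3) = 695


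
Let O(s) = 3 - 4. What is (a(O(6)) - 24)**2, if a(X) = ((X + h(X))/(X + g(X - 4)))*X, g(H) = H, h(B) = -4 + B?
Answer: 625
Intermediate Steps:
O(s) = -1
a(X) = X (a(X) = ((X + (-4 + X))/(X + (X - 4)))*X = ((-4 + 2*X)/(X + (-4 + X)))*X = ((-4 + 2*X)/(-4 + 2*X))*X = 1*X = X)
(a(O(6)) - 24)**2 = (-1 - 24)**2 = (-25)**2 = 625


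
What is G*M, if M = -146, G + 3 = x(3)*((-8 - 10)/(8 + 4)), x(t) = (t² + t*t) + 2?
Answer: 4818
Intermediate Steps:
x(t) = 2 + 2*t² (x(t) = (t² + t²) + 2 = 2*t² + 2 = 2 + 2*t²)
G = -33 (G = -3 + (2 + 2*3²)*((-8 - 10)/(8 + 4)) = -3 + (2 + 2*9)*(-18/12) = -3 + (2 + 18)*(-18*1/12) = -3 + 20*(-3/2) = -3 - 30 = -33)
G*M = -33*(-146) = 4818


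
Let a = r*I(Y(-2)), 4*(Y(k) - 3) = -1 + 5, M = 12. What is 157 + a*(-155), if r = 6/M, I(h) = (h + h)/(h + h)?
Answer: 159/2 ≈ 79.500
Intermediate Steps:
Y(k) = 4 (Y(k) = 3 + (-1 + 5)/4 = 3 + (¼)*4 = 3 + 1 = 4)
I(h) = 1 (I(h) = (2*h)/((2*h)) = (2*h)*(1/(2*h)) = 1)
r = ½ (r = 6/12 = 6*(1/12) = ½ ≈ 0.50000)
a = ½ (a = (½)*1 = ½ ≈ 0.50000)
157 + a*(-155) = 157 + (½)*(-155) = 157 - 155/2 = 159/2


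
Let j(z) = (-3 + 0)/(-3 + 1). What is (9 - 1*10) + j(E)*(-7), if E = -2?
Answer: -23/2 ≈ -11.500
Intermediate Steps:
j(z) = 3/2 (j(z) = -3/(-2) = -3*(-1/2) = 3/2)
(9 - 1*10) + j(E)*(-7) = (9 - 1*10) + (3/2)*(-7) = (9 - 10) - 21/2 = -1 - 21/2 = -23/2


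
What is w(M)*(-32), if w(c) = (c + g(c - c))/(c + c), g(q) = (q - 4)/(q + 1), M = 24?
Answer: -40/3 ≈ -13.333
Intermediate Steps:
g(q) = (-4 + q)/(1 + q)
w(c) = (-4 + c)/(2*c) (w(c) = (c + (-4 + (c - c))/(1 + (c - c)))/(c + c) = (c + (-4 + 0)/(1 + 0))/((2*c)) = (c - 4/1)*(1/(2*c)) = (c + 1*(-4))*(1/(2*c)) = (c - 4)*(1/(2*c)) = (-4 + c)*(1/(2*c)) = (-4 + c)/(2*c))
w(M)*(-32) = ((1/2)*(-4 + 24)/24)*(-32) = ((1/2)*(1/24)*20)*(-32) = (5/12)*(-32) = -40/3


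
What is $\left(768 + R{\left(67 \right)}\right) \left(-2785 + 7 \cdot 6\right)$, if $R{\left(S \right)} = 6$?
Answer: $-2123082$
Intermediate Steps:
$\left(768 + R{\left(67 \right)}\right) \left(-2785 + 7 \cdot 6\right) = \left(768 + 6\right) \left(-2785 + 7 \cdot 6\right) = 774 \left(-2785 + 42\right) = 774 \left(-2743\right) = -2123082$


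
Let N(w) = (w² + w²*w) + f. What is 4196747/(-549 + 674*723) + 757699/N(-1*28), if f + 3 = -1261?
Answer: -274670832643/10918843296 ≈ -25.156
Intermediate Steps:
f = -1264 (f = -3 - 1261 = -1264)
N(w) = -1264 + w² + w³ (N(w) = (w² + w²*w) - 1264 = (w² + w³) - 1264 = -1264 + w² + w³)
4196747/(-549 + 674*723) + 757699/N(-1*28) = 4196747/(-549 + 674*723) + 757699/(-1264 + (-1*28)² + (-1*28)³) = 4196747/(-549 + 487302) + 757699/(-1264 + (-28)² + (-28)³) = 4196747/486753 + 757699/(-1264 + 784 - 21952) = 4196747*(1/486753) + 757699/(-22432) = 4196747/486753 + 757699*(-1/22432) = 4196747/486753 - 757699/22432 = -274670832643/10918843296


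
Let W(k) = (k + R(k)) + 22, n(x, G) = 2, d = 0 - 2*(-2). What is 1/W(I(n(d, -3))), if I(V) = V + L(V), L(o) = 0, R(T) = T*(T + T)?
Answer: 1/32 ≈ 0.031250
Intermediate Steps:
R(T) = 2*T² (R(T) = T*(2*T) = 2*T²)
d = 4 (d = 0 + 4 = 4)
I(V) = V (I(V) = V + 0 = V)
W(k) = 22 + k + 2*k² (W(k) = (k + 2*k²) + 22 = 22 + k + 2*k²)
1/W(I(n(d, -3))) = 1/(22 + 2 + 2*2²) = 1/(22 + 2 + 2*4) = 1/(22 + 2 + 8) = 1/32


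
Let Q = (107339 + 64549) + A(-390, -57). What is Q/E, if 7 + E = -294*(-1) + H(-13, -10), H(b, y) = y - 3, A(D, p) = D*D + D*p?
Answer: 173109/137 ≈ 1263.6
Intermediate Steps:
A(D, p) = D² + D*p
H(b, y) = -3 + y
Q = 346218 (Q = (107339 + 64549) - 390*(-390 - 57) = 171888 - 390*(-447) = 171888 + 174330 = 346218)
E = 274 (E = -7 + (-294*(-1) + (-3 - 10)) = -7 + (294 - 13) = -7 + 281 = 274)
Q/E = 346218/274 = 346218*(1/274) = 173109/137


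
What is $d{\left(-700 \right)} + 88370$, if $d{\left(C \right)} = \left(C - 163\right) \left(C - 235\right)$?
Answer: $895275$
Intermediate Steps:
$d{\left(C \right)} = \left(-235 + C\right) \left(-163 + C\right)$ ($d{\left(C \right)} = \left(-163 + C\right) \left(-235 + C\right) = \left(-235 + C\right) \left(-163 + C\right)$)
$d{\left(-700 \right)} + 88370 = \left(38305 + \left(-700\right)^{2} - -278600\right) + 88370 = \left(38305 + 490000 + 278600\right) + 88370 = 806905 + 88370 = 895275$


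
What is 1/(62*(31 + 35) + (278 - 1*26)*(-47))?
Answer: -1/7752 ≈ -0.00012900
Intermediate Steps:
1/(62*(31 + 35) + (278 - 1*26)*(-47)) = 1/(62*66 + (278 - 26)*(-47)) = 1/(4092 + 252*(-47)) = 1/(4092 - 11844) = 1/(-7752) = -1/7752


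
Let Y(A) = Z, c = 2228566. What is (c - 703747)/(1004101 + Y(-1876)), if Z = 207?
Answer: 1524819/1004308 ≈ 1.5183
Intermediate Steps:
Y(A) = 207
(c - 703747)/(1004101 + Y(-1876)) = (2228566 - 703747)/(1004101 + 207) = 1524819/1004308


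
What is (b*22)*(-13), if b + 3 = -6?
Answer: 2574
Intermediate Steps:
b = -9 (b = -3 - 6 = -9)
(b*22)*(-13) = -9*22*(-13) = -198*(-13) = 2574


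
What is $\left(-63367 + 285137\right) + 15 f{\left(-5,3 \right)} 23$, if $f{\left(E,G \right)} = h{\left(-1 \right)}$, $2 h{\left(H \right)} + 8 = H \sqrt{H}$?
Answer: $220390 - \frac{345 i}{2} \approx 2.2039 \cdot 10^{5} - 172.5 i$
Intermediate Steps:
$h{\left(H \right)} = -4 + \frac{H^{\frac{3}{2}}}{2}$ ($h{\left(H \right)} = -4 + \frac{H \sqrt{H}}{2} = -4 + \frac{H^{\frac{3}{2}}}{2}$)
$f{\left(E,G \right)} = -4 - \frac{i}{2}$ ($f{\left(E,G \right)} = -4 + \frac{\left(-1\right)^{\frac{3}{2}}}{2} = -4 + \frac{\left(-1\right) i}{2} = -4 - \frac{i}{2}$)
$\left(-63367 + 285137\right) + 15 f{\left(-5,3 \right)} 23 = \left(-63367 + 285137\right) + 15 \left(-4 - \frac{i}{2}\right) 23 = 221770 + \left(-60 - \frac{15 i}{2}\right) 23 = 221770 - \left(1380 + \frac{345 i}{2}\right) = 220390 - \frac{345 i}{2}$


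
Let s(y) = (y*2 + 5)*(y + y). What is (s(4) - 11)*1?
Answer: 93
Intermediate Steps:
s(y) = 2*y*(5 + 2*y) (s(y) = (2*y + 5)*(2*y) = (5 + 2*y)*(2*y) = 2*y*(5 + 2*y))
(s(4) - 11)*1 = (2*4*(5 + 2*4) - 11)*1 = (2*4*(5 + 8) - 11)*1 = (2*4*13 - 11)*1 = (104 - 11)*1 = 93*1 = 93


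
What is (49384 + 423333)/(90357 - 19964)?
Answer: 472717/70393 ≈ 6.7154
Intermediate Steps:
(49384 + 423333)/(90357 - 19964) = 472717/70393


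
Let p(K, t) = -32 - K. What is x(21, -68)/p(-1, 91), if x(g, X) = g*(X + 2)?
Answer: 1386/31 ≈ 44.710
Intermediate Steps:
x(g, X) = g*(2 + X)
x(21, -68)/p(-1, 91) = (21*(2 - 68))/(-32 - 1*(-1)) = (21*(-66))/(-32 + 1) = -1386/(-31) = -1386*(-1/31) = 1386/31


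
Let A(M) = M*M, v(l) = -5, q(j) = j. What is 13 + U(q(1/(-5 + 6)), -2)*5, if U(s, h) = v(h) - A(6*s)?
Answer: -192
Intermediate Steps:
A(M) = M²
U(s, h) = -5 - 36*s² (U(s, h) = -5 - (6*s)² = -5 - 36*s²)
13 + U(q(1/(-5 + 6)), -2)*5 = 13 + (-5 - 36/(-5 + 6)²)*5 = 13 + (-5 - 36*(1/1)²)*5 = 13 + (-5 - 36*1²)*5 = 13 + (-5 - 36*1)*5 = 13 + (-5 - 36)*5 = 13 - 41*5 = 13 - 205 = -192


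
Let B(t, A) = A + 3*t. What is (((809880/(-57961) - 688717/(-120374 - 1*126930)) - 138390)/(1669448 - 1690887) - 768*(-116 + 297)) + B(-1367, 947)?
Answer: -43685301541903571349/307306350380216 ≈ -1.4216e+5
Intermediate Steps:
(((809880/(-57961) - 688717/(-120374 - 1*126930)) - 138390)/(1669448 - 1690887) - 768*(-116 + 297)) + B(-1367, 947) = (((809880/(-57961) - 688717/(-120374 - 1*126930)) - 138390)/(1669448 - 1690887) - 768*(-116 + 297)) + (947 + 3*(-1367)) = (((809880*(-1/57961) - 688717/(-120374 - 126930)) - 138390)/(-21439) - 768*181) + (947 - 4101) = (((-809880/57961 - 688717/(-247304)) - 138390)*(-1/21439) - 139008) - 3154 = (((-809880/57961 - 688717*(-1/247304)) - 138390)*(-1/21439) - 139008) - 3154 = (((-809880/57961 + 688717/247304) - 138390)*(-1/21439) - 139008) - 3154 = ((-160367837483/14333987144 - 138390)*(-1/21439) - 139008) - 3154 = (-1983840848695643/14333987144*(-1/21439) - 139008) - 3154 = (1983840848695643/307306350380216 - 139008) - 3154 = -42716057312804370085/307306350380216 - 3154 = -43685301541903571349/307306350380216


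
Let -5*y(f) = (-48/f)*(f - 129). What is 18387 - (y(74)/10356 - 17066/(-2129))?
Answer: 1249423579705/67981099 ≈ 18379.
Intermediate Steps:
y(f) = 48*(-129 + f)/(5*f) (y(f) = -(-48/f)*(f - 129)/5 = -(-48/f)*(-129 + f)/5 = -(-48)*(-129 + f)/(5*f) = 48*(-129 + f)/(5*f))
18387 - (y(74)/10356 - 17066/(-2129)) = 18387 - (((48/5)*(-129 + 74)/74)/10356 - 17066/(-2129)) = 18387 - (((48/5)*(1/74)*(-55))*(1/10356) - 17066*(-1/2129)) = 18387 - (-264/37*1/10356 + 17066/2129) = 18387 - (-22/31931 + 17066/2129) = 18387 - 1*544887608/67981099 = 18387 - 544887608/67981099 = 1249423579705/67981099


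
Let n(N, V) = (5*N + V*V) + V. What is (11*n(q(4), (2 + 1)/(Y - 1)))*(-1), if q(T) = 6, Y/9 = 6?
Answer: -928818/2809 ≈ -330.66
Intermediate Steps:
Y = 54 (Y = 9*6 = 54)
n(N, V) = V + V² + 5*N (n(N, V) = (5*N + V²) + V = (V² + 5*N) + V = V + V² + 5*N)
(11*n(q(4), (2 + 1)/(Y - 1)))*(-1) = (11*((2 + 1)/(54 - 1) + ((2 + 1)/(54 - 1))² + 5*6))*(-1) = (11*(3/53 + (3/53)² + 30))*(-1) = (11*(3/53 + 9/2809 + 30))*(-1) = (11*(84438/2809))*(-1) = (928818/2809)*(-1) = -928818/2809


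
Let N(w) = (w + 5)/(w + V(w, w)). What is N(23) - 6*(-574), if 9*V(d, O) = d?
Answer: 396186/115 ≈ 3445.1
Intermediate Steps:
V(d, O) = d/9
N(w) = 9*(5 + w)/(10*w) (N(w) = (w + 5)/(w + w/9) = (5 + w)/((10*w/9)) = (5 + w)*(9/(10*w)) = 9*(5 + w)/(10*w))
N(23) - 6*(-574) = (9/10)*(5 + 23)/23 - 6*(-574) = (9/10)*(1/23)*28 - 1*(-3444) = 126/115 + 3444 = 396186/115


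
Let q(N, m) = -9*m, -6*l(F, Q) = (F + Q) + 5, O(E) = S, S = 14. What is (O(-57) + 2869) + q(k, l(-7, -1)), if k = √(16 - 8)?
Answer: 5757/2 ≈ 2878.5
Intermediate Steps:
O(E) = 14
k = 2*√2 (k = √8 = 2*√2 ≈ 2.8284)
l(F, Q) = -⅚ - F/6 - Q/6 (l(F, Q) = -((F + Q) + 5)/6 = -(5 + F + Q)/6 = -⅚ - F/6 - Q/6)
(O(-57) + 2869) + q(k, l(-7, -1)) = (14 + 2869) - 9*(-⅚ - ⅙*(-7) - ⅙*(-1)) = 2883 - 9*(-⅚ + 7/6 + ⅙) = 2883 - 9*½ = 2883 - 9/2 = 5757/2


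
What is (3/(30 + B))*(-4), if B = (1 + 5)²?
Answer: -2/11 ≈ -0.18182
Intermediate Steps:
B = 36 (B = 6² = 36)
(3/(30 + B))*(-4) = (3/(30 + 36))*(-4) = (3/66)*(-4) = (3*(1/66))*(-4) = (1/22)*(-4) = -2/11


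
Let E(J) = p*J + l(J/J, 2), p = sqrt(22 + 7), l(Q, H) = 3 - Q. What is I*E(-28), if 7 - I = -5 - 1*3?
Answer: 30 - 420*sqrt(29) ≈ -2231.8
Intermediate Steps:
p = sqrt(29) ≈ 5.3852
I = 15 (I = 7 - (-5 - 1*3) = 7 - (-5 - 3) = 7 - 1*(-8) = 7 + 8 = 15)
E(J) = 2 + J*sqrt(29) (E(J) = sqrt(29)*J + (3 - J/J) = J*sqrt(29) + (3 - 1*1) = J*sqrt(29) + (3 - 1) = J*sqrt(29) + 2 = 2 + J*sqrt(29))
I*E(-28) = 15*(2 - 28*sqrt(29)) = 30 - 420*sqrt(29)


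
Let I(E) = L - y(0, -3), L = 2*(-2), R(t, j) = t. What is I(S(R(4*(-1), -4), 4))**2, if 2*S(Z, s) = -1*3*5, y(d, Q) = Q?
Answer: 1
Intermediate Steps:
L = -4
S(Z, s) = -15/2 (S(Z, s) = (-1*3*5)/2 = (-3*5)/2 = (1/2)*(-15) = -15/2)
I(E) = -1 (I(E) = -4 - 1*(-3) = -4 + 3 = -1)
I(S(R(4*(-1), -4), 4))**2 = (-1)**2 = 1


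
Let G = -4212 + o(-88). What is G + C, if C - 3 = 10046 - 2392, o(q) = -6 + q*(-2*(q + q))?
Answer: -27537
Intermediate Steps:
o(q) = -6 - 4*q² (o(q) = -6 + q*(-4*q) = -6 - 4*q²)
G = -35194 (G = -4212 + (-6 - 4*(-88)²) = -4212 + (-6 - 4*7744) = -4212 + (-6 - 30976) = -4212 - 30982 = -35194)
C = 7657 (C = 3 + (10046 - 2392) = 3 + 7654 = 7657)
G + C = -35194 + 7657 = -27537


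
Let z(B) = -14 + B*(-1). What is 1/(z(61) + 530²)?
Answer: 1/280825 ≈ 3.5609e-6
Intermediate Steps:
z(B) = -14 - B
1/(z(61) + 530²) = 1/((-14 - 1*61) + 530²) = 1/((-14 - 61) + 280900) = 1/(-75 + 280900) = 1/280825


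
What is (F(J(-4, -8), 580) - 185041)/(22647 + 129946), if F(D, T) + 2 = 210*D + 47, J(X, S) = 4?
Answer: -26308/21799 ≈ -1.2068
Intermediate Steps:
F(D, T) = 45 + 210*D (F(D, T) = -2 + (210*D + 47) = -2 + (47 + 210*D) = 45 + 210*D)
(F(J(-4, -8), 580) - 185041)/(22647 + 129946) = ((45 + 210*4) - 185041)/(22647 + 129946) = ((45 + 840) - 185041)/152593 = (885 - 185041)*(1/152593) = -184156*1/152593 = -26308/21799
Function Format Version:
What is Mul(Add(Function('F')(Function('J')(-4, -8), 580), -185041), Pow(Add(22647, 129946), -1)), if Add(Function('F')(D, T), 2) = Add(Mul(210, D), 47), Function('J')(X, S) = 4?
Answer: Rational(-26308, 21799) ≈ -1.2068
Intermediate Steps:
Function('F')(D, T) = Add(45, Mul(210, D)) (Function('F')(D, T) = Add(-2, Add(Mul(210, D), 47)) = Add(-2, Add(47, Mul(210, D))) = Add(45, Mul(210, D)))
Mul(Add(Function('F')(Function('J')(-4, -8), 580), -185041), Pow(Add(22647, 129946), -1)) = Mul(Add(Add(45, Mul(210, 4)), -185041), Pow(Add(22647, 129946), -1)) = Mul(Add(Add(45, 840), -185041), Pow(152593, -1)) = Mul(Add(885, -185041), Rational(1, 152593)) = Mul(-184156, Rational(1, 152593)) = Rational(-26308, 21799)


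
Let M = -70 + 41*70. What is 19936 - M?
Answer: 17136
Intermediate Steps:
M = 2800 (M = -70 + 2870 = 2800)
19936 - M = 19936 - 1*2800 = 19936 - 2800 = 17136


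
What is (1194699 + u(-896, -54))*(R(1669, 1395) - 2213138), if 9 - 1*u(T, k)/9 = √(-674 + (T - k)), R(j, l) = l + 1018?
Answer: -2641330015500 + 39793050*I*√379 ≈ -2.6413e+12 + 7.7469e+8*I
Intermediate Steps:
R(j, l) = 1018 + l
u(T, k) = 81 - 9*√(-674 + T - k) (u(T, k) = 81 - 9*√(-674 + (T - k)) = 81 - 9*√(-674 + T - k))
(1194699 + u(-896, -54))*(R(1669, 1395) - 2213138) = (1194699 + (81 - 9*√(-674 - 896 - 1*(-54))))*((1018 + 1395) - 2213138) = (1194699 + (81 - 9*√(-674 - 896 + 54)))*(2413 - 2213138) = (1194699 + (81 - 18*I*√379))*(-2210725) = (1194780 - 18*I*√379)*(-2210725) = -2641330015500 + 39793050*I*√379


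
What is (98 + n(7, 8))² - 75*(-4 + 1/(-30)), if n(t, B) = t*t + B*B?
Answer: 89647/2 ≈ 44824.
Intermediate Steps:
n(t, B) = B² + t² (n(t, B) = t² + B² = B² + t²)
(98 + n(7, 8))² - 75*(-4 + 1/(-30)) = (98 + (8² + 7²))² - 75*(-4 + 1/(-30)) = (98 + (64 + 49))² - 75*(-4 - 1/30) = (98 + 113)² - 75*(-121/30) = 211² + 605/2 = 44521 + 605/2 = 89647/2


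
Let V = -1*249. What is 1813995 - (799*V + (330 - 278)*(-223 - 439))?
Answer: 2047370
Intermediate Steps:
V = -249
1813995 - (799*V + (330 - 278)*(-223 - 439)) = 1813995 - (799*(-249) + (330 - 278)*(-223 - 439)) = 1813995 - (-198951 + 52*(-662)) = 1813995 - (-198951 - 34424) = 1813995 - 1*(-233375) = 1813995 + 233375 = 2047370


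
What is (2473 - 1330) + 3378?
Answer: 4521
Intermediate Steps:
(2473 - 1330) + 3378 = 1143 + 3378 = 4521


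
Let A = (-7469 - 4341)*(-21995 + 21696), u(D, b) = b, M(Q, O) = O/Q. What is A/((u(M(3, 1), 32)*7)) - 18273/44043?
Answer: 25920018003/1644272 ≈ 15764.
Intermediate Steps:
A = 3531190 (A = -11810*(-299) = 3531190)
A/((u(M(3, 1), 32)*7)) - 18273/44043 = 3531190/((32*7)) - 18273/44043 = 3531190/224 - 18273*1/44043 = 3531190*(1/224) - 6091/14681 = 1765595/112 - 6091/14681 = 25920018003/1644272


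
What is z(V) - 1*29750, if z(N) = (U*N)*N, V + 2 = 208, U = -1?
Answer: -72186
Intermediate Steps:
V = 206 (V = -2 + 208 = 206)
z(N) = -N² (z(N) = (-N)*N = -N²)
z(V) - 1*29750 = -1*206² - 1*29750 = -1*42436 - 29750 = -42436 - 29750 = -72186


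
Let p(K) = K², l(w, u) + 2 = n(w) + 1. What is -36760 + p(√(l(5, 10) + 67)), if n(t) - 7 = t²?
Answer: -36662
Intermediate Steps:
n(t) = 7 + t²
l(w, u) = 6 + w² (l(w, u) = -2 + ((7 + w²) + 1) = -2 + (8 + w²) = 6 + w²)
-36760 + p(√(l(5, 10) + 67)) = -36760 + (√((6 + 5²) + 67))² = -36760 + (√((6 + 25) + 67))² = -36760 + (√(31 + 67))² = -36760 + (√98)² = -36760 + (7*√2)² = -36760 + 98 = -36662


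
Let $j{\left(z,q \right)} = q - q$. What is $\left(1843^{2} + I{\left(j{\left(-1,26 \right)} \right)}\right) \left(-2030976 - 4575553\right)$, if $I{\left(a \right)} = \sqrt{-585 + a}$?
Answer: $-22440060121321 - 19819587 i \sqrt{65} \approx -2.244 \cdot 10^{13} - 1.5979 \cdot 10^{8} i$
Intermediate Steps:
$j{\left(z,q \right)} = 0$
$\left(1843^{2} + I{\left(j{\left(-1,26 \right)} \right)}\right) \left(-2030976 - 4575553\right) = \left(1843^{2} + \sqrt{-585 + 0}\right) \left(-2030976 - 4575553\right) = \left(3396649 + \sqrt{-585}\right) \left(-6606529\right) = \left(3396649 + 3 i \sqrt{65}\right) \left(-6606529\right) = -22440060121321 - 19819587 i \sqrt{65}$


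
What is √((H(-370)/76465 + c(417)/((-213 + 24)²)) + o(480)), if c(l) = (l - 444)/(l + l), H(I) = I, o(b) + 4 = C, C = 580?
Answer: √41321388089493633010/267841602 ≈ 24.000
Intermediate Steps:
o(b) = 576 (o(b) = -4 + 580 = 576)
c(l) = (-444 + l)/(2*l) (c(l) = (-444 + l)/((2*l)) = (-444 + l)*(1/(2*l)) = (-444 + l)/(2*l))
√((H(-370)/76465 + c(417)/((-213 + 24)²)) + o(480)) = √((-370/76465 + ((½)*(-444 + 417)/417)/((-213 + 24)²)) + 576) = √((-370*1/76465 + ((½)*(1/417)*(-27))/((-189)²)) + 576) = √((-74/15293 - 9/278/35721) + 576) = √((-74/15293 - 9/278*1/35721) + 576) = √((-74/15293 - 1/1103382) + 576) = √(-81665561/16874020926 + 576) = √(9719354387815/16874020926) = √41321388089493633010/267841602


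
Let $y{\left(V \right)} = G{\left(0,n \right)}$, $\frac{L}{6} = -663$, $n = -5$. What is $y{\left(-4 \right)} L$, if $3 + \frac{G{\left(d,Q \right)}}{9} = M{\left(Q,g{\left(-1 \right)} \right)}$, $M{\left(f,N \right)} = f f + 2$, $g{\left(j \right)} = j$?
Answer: $-859248$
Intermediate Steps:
$L = -3978$ ($L = 6 \left(-663\right) = -3978$)
$M{\left(f,N \right)} = 2 + f^{2}$ ($M{\left(f,N \right)} = f^{2} + 2 = 2 + f^{2}$)
$G{\left(d,Q \right)} = -9 + 9 Q^{2}$ ($G{\left(d,Q \right)} = -27 + 9 \left(2 + Q^{2}\right) = -27 + \left(18 + 9 Q^{2}\right) = -9 + 9 Q^{2}$)
$y{\left(V \right)} = 216$ ($y{\left(V \right)} = -9 + 9 \left(-5\right)^{2} = -9 + 9 \cdot 25 = -9 + 225 = 216$)
$y{\left(-4 \right)} L = 216 \left(-3978\right) = -859248$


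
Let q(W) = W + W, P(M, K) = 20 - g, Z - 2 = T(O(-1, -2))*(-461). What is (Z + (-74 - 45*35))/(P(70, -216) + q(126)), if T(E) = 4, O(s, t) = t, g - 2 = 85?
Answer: -3491/185 ≈ -18.870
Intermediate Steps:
g = 87 (g = 2 + 85 = 87)
Z = -1842 (Z = 2 + 4*(-461) = 2 - 1844 = -1842)
P(M, K) = -67 (P(M, K) = 20 - 1*87 = 20 - 87 = -67)
q(W) = 2*W
(Z + (-74 - 45*35))/(P(70, -216) + q(126)) = (-1842 + (-74 - 45*35))/(-67 + 2*126) = (-1842 + (-74 - 1575))/(-67 + 252) = (-1842 - 1649)/185 = -3491*1/185 = -3491/185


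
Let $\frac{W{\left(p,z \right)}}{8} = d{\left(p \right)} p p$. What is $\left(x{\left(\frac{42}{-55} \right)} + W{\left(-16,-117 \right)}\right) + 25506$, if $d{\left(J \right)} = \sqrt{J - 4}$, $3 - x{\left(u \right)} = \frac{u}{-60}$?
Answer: $\frac{14029943}{550} + 4096 i \sqrt{5} \approx 25509.0 + 9158.9 i$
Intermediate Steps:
$x{\left(u \right)} = 3 + \frac{u}{60}$ ($x{\left(u \right)} = 3 - \frac{u}{-60} = 3 - u \left(- \frac{1}{60}\right) = 3 - - \frac{u}{60} = 3 + \frac{u}{60}$)
$d{\left(J \right)} = \sqrt{-4 + J}$
$W{\left(p,z \right)} = 8 p^{2} \sqrt{-4 + p}$ ($W{\left(p,z \right)} = 8 \sqrt{-4 + p} p p = 8 p \sqrt{-4 + p} p = 8 p^{2} \sqrt{-4 + p}$)
$\left(x{\left(\frac{42}{-55} \right)} + W{\left(-16,-117 \right)}\right) + 25506 = \left(\left(3 + \frac{42 \frac{1}{-55}}{60}\right) + 8 \left(-16\right)^{2} \sqrt{-4 - 16}\right) + 25506 = \left(\left(3 + \frac{42 \left(- \frac{1}{55}\right)}{60}\right) + 8 \cdot 256 \sqrt{-20}\right) + 25506 = \left(\left(3 + \frac{1}{60} \left(- \frac{42}{55}\right)\right) + 8 \cdot 256 \cdot 2 i \sqrt{5}\right) + 25506 = \left(\left(3 - \frac{7}{550}\right) + 4096 i \sqrt{5}\right) + 25506 = \left(\frac{1643}{550} + 4096 i \sqrt{5}\right) + 25506 = \frac{14029943}{550} + 4096 i \sqrt{5}$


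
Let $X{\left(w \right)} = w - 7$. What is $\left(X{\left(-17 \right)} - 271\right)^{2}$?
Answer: $87025$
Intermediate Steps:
$X{\left(w \right)} = -7 + w$ ($X{\left(w \right)} = w - 7 = -7 + w$)
$\left(X{\left(-17 \right)} - 271\right)^{2} = \left(\left(-7 - 17\right) - 271\right)^{2} = \left(-24 - 271\right)^{2} = \left(-295\right)^{2} = 87025$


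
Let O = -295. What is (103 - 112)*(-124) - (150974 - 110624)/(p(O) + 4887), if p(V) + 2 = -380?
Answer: 997446/901 ≈ 1107.0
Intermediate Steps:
p(V) = -382 (p(V) = -2 - 380 = -382)
(103 - 112)*(-124) - (150974 - 110624)/(p(O) + 4887) = (103 - 112)*(-124) - (150974 - 110624)/(-382 + 4887) = -9*(-124) - 40350/4505 = 1116 - 40350/4505 = 1116 - 1*8070/901 = 1116 - 8070/901 = 997446/901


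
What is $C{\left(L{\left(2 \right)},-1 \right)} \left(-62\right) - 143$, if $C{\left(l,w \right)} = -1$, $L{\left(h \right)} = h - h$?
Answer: $-81$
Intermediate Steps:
$L{\left(h \right)} = 0$
$C{\left(L{\left(2 \right)},-1 \right)} \left(-62\right) - 143 = \left(-1\right) \left(-62\right) - 143 = 62 - 143 = -81$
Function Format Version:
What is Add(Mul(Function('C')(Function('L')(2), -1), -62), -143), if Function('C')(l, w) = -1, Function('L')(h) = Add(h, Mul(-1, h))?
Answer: -81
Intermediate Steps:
Function('L')(h) = 0
Add(Mul(Function('C')(Function('L')(2), -1), -62), -143) = Add(Mul(-1, -62), -143) = Add(62, -143) = -81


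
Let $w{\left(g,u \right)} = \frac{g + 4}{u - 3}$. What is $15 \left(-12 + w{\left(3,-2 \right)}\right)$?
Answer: $-201$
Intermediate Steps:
$w{\left(g,u \right)} = \frac{4 + g}{-3 + u}$
$15 \left(-12 + w{\left(3,-2 \right)}\right) = 15 \left(-12 + \frac{4 + 3}{-3 - 2}\right) = 15 \left(-12 + \frac{1}{-5} \cdot 7\right) = 15 \left(-12 - \frac{7}{5}\right) = 15 \left(- \frac{67}{5}\right) = -201$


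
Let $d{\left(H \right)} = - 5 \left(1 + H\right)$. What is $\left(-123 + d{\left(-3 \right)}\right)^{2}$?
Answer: $12769$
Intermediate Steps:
$d{\left(H \right)} = -5 - 5 H$
$\left(-123 + d{\left(-3 \right)}\right)^{2} = \left(-123 - -10\right)^{2} = \left(-123 + \left(-5 + 15\right)\right)^{2} = \left(-123 + 10\right)^{2} = \left(-113\right)^{2} = 12769$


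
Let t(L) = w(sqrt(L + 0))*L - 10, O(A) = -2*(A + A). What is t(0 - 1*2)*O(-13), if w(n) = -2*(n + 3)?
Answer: 104 + 208*I*sqrt(2) ≈ 104.0 + 294.16*I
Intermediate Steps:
O(A) = -4*A
w(n) = -6 - 2*n (w(n) = -2*(3 + n) = -6 - 2*n)
t(L) = -10 + L*(-6 - 2*sqrt(L)) (t(L) = (-6 - 2*sqrt(L + 0))*L - 10 = (-6 - 2*sqrt(L))*L - 10 = L*(-6 - 2*sqrt(L)) - 10 = -10 + L*(-6 - 2*sqrt(L)))
t(0 - 1*2)*O(-13) = (-10 - 2*(0 - 1*2)*(3 + sqrt(0 - 1*2)))*(-4*(-13)) = (-10 - 2*(0 - 2)*(3 + sqrt(0 - 2)))*52 = (-10 - 2*(-2)*(3 + sqrt(-2)))*52 = (-10 - 2*(-2)*(3 + I*sqrt(2)))*52 = (-10 + (12 + 4*I*sqrt(2)))*52 = (2 + 4*I*sqrt(2))*52 = 104 + 208*I*sqrt(2)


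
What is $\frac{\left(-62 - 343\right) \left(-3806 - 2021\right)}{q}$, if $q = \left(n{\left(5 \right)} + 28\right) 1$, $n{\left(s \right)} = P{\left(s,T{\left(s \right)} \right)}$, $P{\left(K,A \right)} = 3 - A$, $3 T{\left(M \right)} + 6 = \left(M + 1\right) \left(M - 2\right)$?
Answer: $87405$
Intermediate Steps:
$T{\left(M \right)} = -2 + \frac{\left(1 + M\right) \left(-2 + M\right)}{3}$ ($T{\left(M \right)} = -2 + \frac{\left(M + 1\right) \left(M - 2\right)}{3} = -2 + \frac{\left(1 + M\right) \left(-2 + M\right)}{3}$)
$n{\left(s \right)} = \frac{17}{3} - \frac{s^{2}}{3} + \frac{s}{3}$ ($n{\left(s \right)} = 3 - \left(- \frac{8}{3} - \frac{s}{3} + \frac{s^{2}}{3}\right) = 3 + \left(\frac{8}{3} - \frac{s^{2}}{3} + \frac{s}{3}\right) = \frac{17}{3} - \frac{s^{2}}{3} + \frac{s}{3}$)
$q = 27$ ($q = \left(\left(\frac{17}{3} - \frac{5^{2}}{3} + \frac{1}{3} \cdot 5\right) + 28\right) 1 = \left(\left(\frac{17}{3} - \frac{25}{3} + \frac{5}{3}\right) + 28\right) 1 = \left(-1 + 28\right) 1 = 27 \cdot 1 = 27$)
$\frac{\left(-62 - 343\right) \left(-3806 - 2021\right)}{q} = \frac{\left(-62 - 343\right) \left(-3806 - 2021\right)}{27} = \left(-405\right) \left(-5827\right) \frac{1}{27} = 2359935 \cdot \frac{1}{27} = 87405$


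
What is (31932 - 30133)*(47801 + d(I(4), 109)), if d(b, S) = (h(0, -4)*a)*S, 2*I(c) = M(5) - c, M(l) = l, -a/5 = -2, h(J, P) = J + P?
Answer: 78150359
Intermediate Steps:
a = 10 (a = -5*(-2) = 10)
I(c) = 5/2 - c/2 (I(c) = (5 - c)/2 = 5/2 - c/2)
d(b, S) = -40*S (d(b, S) = ((0 - 4)*10)*S = (-4*10)*S = -40*S)
(31932 - 30133)*(47801 + d(I(4), 109)) = (31932 - 30133)*(47801 - 40*109) = 1799*(47801 - 4360) = 1799*43441 = 78150359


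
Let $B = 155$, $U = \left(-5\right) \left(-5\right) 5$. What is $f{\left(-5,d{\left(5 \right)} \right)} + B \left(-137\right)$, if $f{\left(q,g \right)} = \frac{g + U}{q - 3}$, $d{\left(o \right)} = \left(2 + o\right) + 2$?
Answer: $- \frac{85007}{4} \approx -21252.0$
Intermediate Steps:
$U = 125$ ($U = 25 \cdot 5 = 125$)
$d{\left(o \right)} = 4 + o$
$f{\left(q,g \right)} = \frac{125 + g}{-3 + q}$ ($f{\left(q,g \right)} = \frac{g + 125}{q - 3} = \frac{125 + g}{-3 + q}$)
$f{\left(-5,d{\left(5 \right)} \right)} + B \left(-137\right) = \frac{125 + \left(4 + 5\right)}{-3 - 5} + 155 \left(-137\right) = \frac{125 + 9}{-8} - 21235 = \left(- \frac{1}{8}\right) 134 - 21235 = - \frac{67}{4} - 21235 = - \frac{85007}{4}$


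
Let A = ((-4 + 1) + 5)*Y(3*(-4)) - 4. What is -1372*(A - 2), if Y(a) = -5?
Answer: 21952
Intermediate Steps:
A = -14 (A = ((-4 + 1) + 5)*(-5) - 4 = (-3 + 5)*(-5) - 4 = 2*(-5) - 4 = -10 - 4 = -14)
-1372*(A - 2) = -1372*(-14 - 2) = -1372*(-16) = 21952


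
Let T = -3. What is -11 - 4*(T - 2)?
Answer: 9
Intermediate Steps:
-11 - 4*(T - 2) = -11 - 4*(-3 - 2) = -11 - 4*(-5) = -11 + 20 = 9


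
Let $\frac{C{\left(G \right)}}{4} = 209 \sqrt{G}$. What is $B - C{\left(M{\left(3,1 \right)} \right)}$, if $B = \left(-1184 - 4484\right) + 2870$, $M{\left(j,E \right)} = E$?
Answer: $-3634$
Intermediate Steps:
$B = -2798$ ($B = -5668 + 2870 = -2798$)
$C{\left(G \right)} = 836 \sqrt{G}$ ($C{\left(G \right)} = 4 \cdot 209 \sqrt{G} = 836 \sqrt{G}$)
$B - C{\left(M{\left(3,1 \right)} \right)} = -2798 - 836 \sqrt{1} = -2798 - 836 \cdot 1 = -2798 - 836 = -3634$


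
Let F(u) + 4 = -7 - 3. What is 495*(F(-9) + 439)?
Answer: 210375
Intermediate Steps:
F(u) = -14 (F(u) = -4 + (-7 - 3) = -4 - 10 = -14)
495*(F(-9) + 439) = 495*(-14 + 439) = 495*425 = 210375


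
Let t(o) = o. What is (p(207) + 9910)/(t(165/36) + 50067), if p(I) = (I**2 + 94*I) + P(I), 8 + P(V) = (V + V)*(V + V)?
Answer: 2923260/600859 ≈ 4.8651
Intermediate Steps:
P(V) = -8 + 4*V**2 (P(V) = -8 + (V + V)*(V + V) = -8 + (2*V)*(2*V) = -8 + 4*V**2)
p(I) = -8 + 5*I**2 + 94*I (p(I) = (I**2 + 94*I) + (-8 + 4*I**2) = -8 + 5*I**2 + 94*I)
(p(207) + 9910)/(t(165/36) + 50067) = ((-8 + 5*207**2 + 94*207) + 9910)/(165/36 + 50067) = ((-8 + 5*42849 + 19458) + 9910)/(165*(1/36) + 50067) = ((-8 + 214245 + 19458) + 9910)/(55/12 + 50067) = (233695 + 9910)/(600859/12) = 243605*(12/600859) = 2923260/600859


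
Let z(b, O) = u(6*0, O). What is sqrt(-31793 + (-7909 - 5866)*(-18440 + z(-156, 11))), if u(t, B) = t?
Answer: sqrt(253979207) ≈ 15937.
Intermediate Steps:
z(b, O) = 0 (z(b, O) = 6*0 = 0)
sqrt(-31793 + (-7909 - 5866)*(-18440 + z(-156, 11))) = sqrt(-31793 + (-7909 - 5866)*(-18440 + 0)) = sqrt(-31793 - 13775*(-18440)) = sqrt(-31793 + 254011000) = sqrt(253979207)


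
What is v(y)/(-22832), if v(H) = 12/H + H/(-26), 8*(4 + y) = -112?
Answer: -1/890448 ≈ -1.1230e-6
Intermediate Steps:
y = -18 (y = -4 + (⅛)*(-112) = -4 - 14 = -18)
v(H) = 12/H - H/26 (v(H) = 12/H + H*(-1/26) = 12/H - H/26)
v(y)/(-22832) = (12/(-18) - 1/26*(-18))/(-22832) = (12*(-1/18) + 9/13)*(-1/22832) = (-⅔ + 9/13)*(-1/22832) = (1/39)*(-1/22832) = -1/890448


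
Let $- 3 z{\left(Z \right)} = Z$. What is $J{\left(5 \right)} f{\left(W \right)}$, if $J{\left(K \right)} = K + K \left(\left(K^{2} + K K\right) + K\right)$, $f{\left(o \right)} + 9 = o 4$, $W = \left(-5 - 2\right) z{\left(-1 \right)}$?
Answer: $- \frac{15400}{3} \approx -5133.3$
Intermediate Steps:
$z{\left(Z \right)} = - \frac{Z}{3}$
$W = - \frac{7}{3}$ ($W = \left(-5 - 2\right) \left(\left(- \frac{1}{3}\right) \left(-1\right)\right) = \left(-7\right) \frac{1}{3} = - \frac{7}{3} \approx -2.3333$)
$f{\left(o \right)} = -9 + 4 o$ ($f{\left(o \right)} = -9 + o 4 = -9 + 4 o$)
$J{\left(K \right)} = K + K \left(K + 2 K^{2}\right)$ ($J{\left(K \right)} = K + K \left(\left(K^{2} + K^{2}\right) + K\right) = K + K \left(2 K^{2} + K\right) = K + K \left(K + 2 K^{2}\right)$)
$J{\left(5 \right)} f{\left(W \right)} = 5 \left(1 + 5 + 2 \cdot 5^{2}\right) \left(-9 + 4 \left(- \frac{7}{3}\right)\right) = 5 \left(1 + 5 + 2 \cdot 25\right) \left(-9 - \frac{28}{3}\right) = 5 \left(1 + 5 + 50\right) \left(- \frac{55}{3}\right) = 5 \cdot 56 \left(- \frac{55}{3}\right) = 280 \left(- \frac{55}{3}\right) = - \frac{15400}{3}$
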